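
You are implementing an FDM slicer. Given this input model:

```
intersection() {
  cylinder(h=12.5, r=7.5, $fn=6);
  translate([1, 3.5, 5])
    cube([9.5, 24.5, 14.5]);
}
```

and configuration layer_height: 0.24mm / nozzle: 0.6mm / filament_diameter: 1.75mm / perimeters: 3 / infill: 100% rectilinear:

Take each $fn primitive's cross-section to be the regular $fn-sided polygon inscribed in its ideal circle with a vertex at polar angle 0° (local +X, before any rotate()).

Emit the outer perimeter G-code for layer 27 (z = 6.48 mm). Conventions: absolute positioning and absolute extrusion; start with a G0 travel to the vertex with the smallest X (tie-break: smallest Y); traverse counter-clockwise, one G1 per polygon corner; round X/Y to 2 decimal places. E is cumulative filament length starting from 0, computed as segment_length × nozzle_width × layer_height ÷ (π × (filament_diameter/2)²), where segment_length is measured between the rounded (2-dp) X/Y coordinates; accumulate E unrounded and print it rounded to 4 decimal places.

G0 X1.00 Y3.50 Z6.48
G1 X5.48 Y3.50 E0.2682
G1 X3.75 Y6.50 E0.4755
G1 X1.00 Y6.50 E0.6402
G1 X1.00 Y3.50 E0.8198

At z = 6.48 mm: the r=7.5 cylinder contributes a regular 6-gon of circumradius 7.5; the cube at (1, 3.5) is present — its section is the full 9.5×24.5 rectangle; After intersecting: the 9.5×24.5 cube at (1, 3.5) partially overlaps the r=7.5 cylinder; clipping to the common part keeps 10.83 mm² — 1 connected region. The outline is a single polygon with 4 vertices. Extrusion per mm of travel: 0.6 × 0.24 / (π × 0.875²) = 0.059868. Accumulating E over each segment gives final E = 0.8198.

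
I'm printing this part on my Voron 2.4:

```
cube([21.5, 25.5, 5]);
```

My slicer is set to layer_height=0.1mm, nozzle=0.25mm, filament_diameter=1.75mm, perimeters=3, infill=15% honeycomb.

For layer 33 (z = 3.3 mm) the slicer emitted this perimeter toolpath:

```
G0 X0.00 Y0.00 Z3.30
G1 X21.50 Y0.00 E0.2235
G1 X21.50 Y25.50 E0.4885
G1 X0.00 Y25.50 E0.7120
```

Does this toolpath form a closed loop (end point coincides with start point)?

no

Start point (G0): (0.00, 0.00). End point (last G1): the path does not return to the start — open.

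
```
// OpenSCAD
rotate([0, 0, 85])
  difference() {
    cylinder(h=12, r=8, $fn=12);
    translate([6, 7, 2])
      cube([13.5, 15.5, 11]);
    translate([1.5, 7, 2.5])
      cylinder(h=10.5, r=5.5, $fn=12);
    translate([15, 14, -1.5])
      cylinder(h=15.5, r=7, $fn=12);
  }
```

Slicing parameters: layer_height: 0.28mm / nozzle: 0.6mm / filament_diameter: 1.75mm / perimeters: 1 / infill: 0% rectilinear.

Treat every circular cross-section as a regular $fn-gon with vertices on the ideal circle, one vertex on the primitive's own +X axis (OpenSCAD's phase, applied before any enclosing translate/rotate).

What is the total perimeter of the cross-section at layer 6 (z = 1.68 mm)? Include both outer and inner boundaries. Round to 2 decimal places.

At z = 1.68 mm: the r=8 cylinder gives a regular 12-gon of circumradius 8 (constant along its height) (perimeter = 2·12·8.000·sin(180°/12) = 49.69 mm); the cube at (6, 7) is not intersected at this z (z outside [2, 13]); the cylinder at (1.5, 7) does not reach this height (z outside [2.5, 13]); the r=7 cylinder at (15, 14) gives a regular 12-gon of circumradius 7 (constant along its height) (perimeter = 2·12·7.000·sin(180°/12) = 43.48 mm); Taking the first minus the rest: starting from the r=8 cylinder, the r=7 cylinder at (15, 14) misses the remaining region (no effect) — boundary = 49.69 mm; (rotated 85° about Z; rotation is an isometry so areas/perimeters/island counts are preserved). Overall, the cross-section is a single solid region. Total boundary length (outer) = 49.69 mm.

49.69 mm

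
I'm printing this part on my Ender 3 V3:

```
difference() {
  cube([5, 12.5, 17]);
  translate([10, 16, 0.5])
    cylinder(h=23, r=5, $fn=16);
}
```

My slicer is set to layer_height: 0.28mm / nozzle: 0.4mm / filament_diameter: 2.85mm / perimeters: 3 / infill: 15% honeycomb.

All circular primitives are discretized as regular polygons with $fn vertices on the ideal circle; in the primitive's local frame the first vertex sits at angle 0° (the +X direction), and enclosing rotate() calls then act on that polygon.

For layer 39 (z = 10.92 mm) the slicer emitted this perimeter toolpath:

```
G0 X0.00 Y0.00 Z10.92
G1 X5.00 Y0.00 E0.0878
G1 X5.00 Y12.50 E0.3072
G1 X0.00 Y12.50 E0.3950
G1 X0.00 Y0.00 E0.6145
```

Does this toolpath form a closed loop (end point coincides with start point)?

Start point (G0): (0.00, 0.00). End point (last G1): the path returns to the start — closed.

yes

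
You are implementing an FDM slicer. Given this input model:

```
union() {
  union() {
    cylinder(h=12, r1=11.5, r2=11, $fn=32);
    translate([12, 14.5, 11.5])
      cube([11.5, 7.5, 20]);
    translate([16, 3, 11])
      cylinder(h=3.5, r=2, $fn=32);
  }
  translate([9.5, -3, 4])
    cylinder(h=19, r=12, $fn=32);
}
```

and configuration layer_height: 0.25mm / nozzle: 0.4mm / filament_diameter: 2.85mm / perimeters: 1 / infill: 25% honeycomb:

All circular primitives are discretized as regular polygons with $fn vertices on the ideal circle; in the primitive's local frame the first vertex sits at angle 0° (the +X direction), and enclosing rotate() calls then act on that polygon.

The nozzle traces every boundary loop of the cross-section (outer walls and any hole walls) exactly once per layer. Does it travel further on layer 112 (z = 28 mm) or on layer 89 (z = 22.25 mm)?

Layer 112 (z = 28): the cone is not intersected at this z (z outside [0, 12]); the 11.5×7.5 cube at (12, 14.5) contributes its full rectangle (perimeter 38.00 mm); the cylinder at (16, 3) does not reach this height (z outside [11, 14.5]); Combining (union): only the 11.5×7.5 cube at (12, 14.5) is present, so the union is just that shape — boundary = 38.00 mm; the cylinder at (9.5, -3) is absent (z outside [4, 23]); Taking the union: only the result so far is present, so the union is just that shape — boundary = 38.00 mm. So its perimeter = 38.00 mm. Layer 89 (z = 22.25): the cone is absent (z outside [0, 12]); the 11.5×7.5 cube at (12, 14.5) contributes its full rectangle (perimeter 38.00 mm); the cylinder at (16, 3) does not reach this height (z outside [11, 14.5]); Taking the union: only the 11.5×7.5 cube at (12, 14.5) is present, so the union is just that shape — boundary = 38.00 mm; the r=12 cylinder at (9.5, -3) gives a regular 32-gon of circumradius 12 (constant along its height) (perimeter = 2·32·12.000·sin(180°/32) = 75.28 mm); Taking the union: the 2 present regions are separate (no shared area or edge), so areas and boundary lengths simply add and each stays a separate island — boundary = 113.28 mm. So its perimeter = 113.28 mm. Layer 89 is larger (113.28 vs 38.00 mm).

layer 89 (z = 22.25 mm)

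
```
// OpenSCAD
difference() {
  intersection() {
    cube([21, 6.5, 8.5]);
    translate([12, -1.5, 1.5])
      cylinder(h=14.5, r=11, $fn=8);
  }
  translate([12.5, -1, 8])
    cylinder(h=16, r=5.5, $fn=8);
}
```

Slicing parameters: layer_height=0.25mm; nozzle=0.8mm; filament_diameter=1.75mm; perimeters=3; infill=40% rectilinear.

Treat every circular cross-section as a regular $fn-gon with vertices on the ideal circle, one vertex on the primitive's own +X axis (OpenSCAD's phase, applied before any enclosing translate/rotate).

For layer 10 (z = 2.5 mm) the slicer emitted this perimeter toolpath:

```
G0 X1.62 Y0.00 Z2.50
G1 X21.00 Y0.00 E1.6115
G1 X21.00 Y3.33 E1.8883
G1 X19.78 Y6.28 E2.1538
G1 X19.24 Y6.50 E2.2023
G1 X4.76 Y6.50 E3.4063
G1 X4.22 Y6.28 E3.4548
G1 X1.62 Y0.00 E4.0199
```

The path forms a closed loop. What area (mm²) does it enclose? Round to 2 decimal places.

Apply the shoelace formula to the sequence of (X, Y) vertices; enclosed area = 115.05 mm².

115.05 mm²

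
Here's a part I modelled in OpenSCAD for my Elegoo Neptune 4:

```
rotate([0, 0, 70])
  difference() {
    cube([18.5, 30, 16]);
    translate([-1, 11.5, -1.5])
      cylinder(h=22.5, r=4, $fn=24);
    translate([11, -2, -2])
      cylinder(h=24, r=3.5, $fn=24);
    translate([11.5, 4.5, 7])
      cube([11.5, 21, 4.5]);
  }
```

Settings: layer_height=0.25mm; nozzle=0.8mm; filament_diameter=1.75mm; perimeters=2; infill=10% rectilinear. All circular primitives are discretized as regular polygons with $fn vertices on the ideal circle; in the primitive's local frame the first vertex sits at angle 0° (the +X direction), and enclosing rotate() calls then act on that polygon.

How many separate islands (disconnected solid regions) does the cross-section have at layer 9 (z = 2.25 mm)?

1

At z = 2.25 mm: the cube (footprint 18.5×30) is included at this height; the cylinder at (-1, 11.5): section is a regular 24-gon, circumradius r=4; the cylinder at (11, -2): section is a regular 24-gon, circumradius r=3.5; the cube at (11.5, 4.5) is absent (z outside [7, 11.5]); Subtracting the remaining from the first: starting from the 18.5×30 cube, the r=4 cylinder at (-1, 11.5) partially overlaps it — only the 16.98 mm² overlap (of its 49.69 mm²) is removed, clipping the outline; the r=3.5 cylinder at (11, -2) partially overlaps it — only the 5.91 mm² overlap (of its 38.05 mm²) is removed, clipping the outline — 1 connected region; (rotated 70° about Z; rotation is an isometry so areas/perimeters/island counts are preserved). Overall, the cross-section is a single solid region. Island count = 1.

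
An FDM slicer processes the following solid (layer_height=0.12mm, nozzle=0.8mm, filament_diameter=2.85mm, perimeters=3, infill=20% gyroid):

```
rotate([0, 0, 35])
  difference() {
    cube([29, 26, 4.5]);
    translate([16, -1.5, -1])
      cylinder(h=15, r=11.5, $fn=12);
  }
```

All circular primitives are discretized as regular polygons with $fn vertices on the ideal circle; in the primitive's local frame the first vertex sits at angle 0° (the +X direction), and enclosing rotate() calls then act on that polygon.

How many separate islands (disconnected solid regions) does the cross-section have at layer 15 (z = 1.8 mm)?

1

At z = 1.8 mm: the 29×26 cube contributes its full rectangle; the cylinder at (16, -1.5): section is a regular 12-gon, circumradius r=11.5; Subtracting the remaining from the first: starting from the 29×26 cube, the r=11.5 cylinder at (16, -1.5) partially overlaps it — only the 164.48 mm² overlap (of its 396.75 mm²) is removed, clipping the outline — 1 connected region; (whole slice rotated 35° about Z — lengths, areas and connectivity unchanged). Overall, the cross-section is a single solid region. Island count = 1.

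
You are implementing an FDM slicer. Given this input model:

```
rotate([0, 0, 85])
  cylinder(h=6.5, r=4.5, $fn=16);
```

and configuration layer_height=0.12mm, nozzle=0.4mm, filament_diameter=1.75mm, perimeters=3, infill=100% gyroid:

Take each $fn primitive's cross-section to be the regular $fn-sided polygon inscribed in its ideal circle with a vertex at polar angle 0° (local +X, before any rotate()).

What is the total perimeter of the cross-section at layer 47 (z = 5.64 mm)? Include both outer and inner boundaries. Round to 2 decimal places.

At z = 5.64 mm: the r=4.5 cylinder contributes a regular 16-gon of circumradius 4.5 (perimeter = 2·16·4.500·sin(180°/16) = 28.09 mm); (rotated 85° about Z; rotation is an isometry so areas/perimeters/island counts are preserved). Overall, the cross-section is a single solid region. Total boundary length (outer) = 28.09 mm.

28.09 mm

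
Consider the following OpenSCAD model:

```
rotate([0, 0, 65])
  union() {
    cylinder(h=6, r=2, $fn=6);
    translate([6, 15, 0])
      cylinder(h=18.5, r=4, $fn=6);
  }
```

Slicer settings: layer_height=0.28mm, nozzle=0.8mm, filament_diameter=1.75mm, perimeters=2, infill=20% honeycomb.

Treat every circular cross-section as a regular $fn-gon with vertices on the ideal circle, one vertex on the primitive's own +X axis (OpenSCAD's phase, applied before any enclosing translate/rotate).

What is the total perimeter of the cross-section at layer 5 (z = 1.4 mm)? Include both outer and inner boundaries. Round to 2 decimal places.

36.00 mm

At z = 1.4 mm: the cylinder: section is a regular 6-gon, circumradius r=2 (perimeter = 2·6·2.000·sin(180°/6) = 12.00 mm); the cylinder at (6, 15): section is a regular 6-gon, circumradius r=4 (perimeter = 2·6·4.000·sin(180°/6) = 24.00 mm); Taking the union: the 2 present regions are separate (no shared area or edge), so areas and boundary lengths simply add and each stays a separate island — boundary = 36.00 mm; (whole slice rotated 65° about Z — lengths, areas and connectivity unchanged). Overall, the cross-section has 2 separate islands. Total boundary length (outer) = 36.00 mm.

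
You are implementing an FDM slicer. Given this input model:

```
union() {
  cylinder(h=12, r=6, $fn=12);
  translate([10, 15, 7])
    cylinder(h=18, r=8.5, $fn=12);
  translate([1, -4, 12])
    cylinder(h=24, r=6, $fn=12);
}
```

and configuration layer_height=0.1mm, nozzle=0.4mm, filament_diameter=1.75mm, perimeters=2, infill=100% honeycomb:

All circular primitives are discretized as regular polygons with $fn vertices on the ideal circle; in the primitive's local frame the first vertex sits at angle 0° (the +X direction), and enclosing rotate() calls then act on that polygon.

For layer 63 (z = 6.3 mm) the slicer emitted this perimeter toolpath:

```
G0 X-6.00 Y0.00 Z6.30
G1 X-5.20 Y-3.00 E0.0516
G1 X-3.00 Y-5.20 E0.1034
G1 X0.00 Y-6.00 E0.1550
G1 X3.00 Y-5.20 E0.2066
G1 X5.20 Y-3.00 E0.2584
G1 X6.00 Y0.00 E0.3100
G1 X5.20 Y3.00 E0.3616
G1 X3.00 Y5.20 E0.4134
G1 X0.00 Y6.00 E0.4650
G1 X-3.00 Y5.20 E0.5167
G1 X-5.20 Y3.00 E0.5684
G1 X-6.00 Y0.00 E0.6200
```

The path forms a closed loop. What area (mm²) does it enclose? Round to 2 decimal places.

Apply the shoelace formula to the sequence of (X, Y) vertices; enclosed area = 108.08 mm².

108.08 mm²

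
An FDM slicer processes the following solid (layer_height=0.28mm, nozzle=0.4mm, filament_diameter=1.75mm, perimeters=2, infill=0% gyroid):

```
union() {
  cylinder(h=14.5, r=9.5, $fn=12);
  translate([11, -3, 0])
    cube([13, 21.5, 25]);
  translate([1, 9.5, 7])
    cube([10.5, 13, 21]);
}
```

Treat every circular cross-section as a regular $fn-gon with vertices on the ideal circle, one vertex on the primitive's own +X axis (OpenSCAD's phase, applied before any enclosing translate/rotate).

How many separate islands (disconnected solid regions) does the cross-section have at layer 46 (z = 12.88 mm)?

At z = 12.88 mm: the r=9.5 cylinder gives a regular 12-gon of circumradius 9.5 (constant along its height); the cube at (11, -3) is present — its section is the full 13×21.5 rectangle; the cube at (1, 9.5) is present — its section is the full 10.5×13 rectangle; Combining (union): the regions partially overlap (shared area 4.50 mm²), so overlapping operands fuse into one piece — 2 connected regions. Overall, the cross-section has 2 separate islands. Island count = 2.

2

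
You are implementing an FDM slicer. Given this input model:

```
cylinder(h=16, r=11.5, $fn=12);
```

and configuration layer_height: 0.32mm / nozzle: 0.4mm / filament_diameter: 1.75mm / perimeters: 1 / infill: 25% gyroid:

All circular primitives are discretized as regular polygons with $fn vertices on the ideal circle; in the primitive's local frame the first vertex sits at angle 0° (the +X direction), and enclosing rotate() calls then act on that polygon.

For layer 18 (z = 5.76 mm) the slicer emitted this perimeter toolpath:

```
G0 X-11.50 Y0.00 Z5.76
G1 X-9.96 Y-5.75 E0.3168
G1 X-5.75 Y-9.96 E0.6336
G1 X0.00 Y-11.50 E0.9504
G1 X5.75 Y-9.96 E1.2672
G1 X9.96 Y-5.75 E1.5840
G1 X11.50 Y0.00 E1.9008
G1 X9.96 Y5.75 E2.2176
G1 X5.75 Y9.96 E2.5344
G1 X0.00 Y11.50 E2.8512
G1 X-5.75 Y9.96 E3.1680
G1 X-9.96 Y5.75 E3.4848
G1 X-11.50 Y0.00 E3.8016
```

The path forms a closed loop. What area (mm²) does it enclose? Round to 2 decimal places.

396.78 mm²

Apply the shoelace formula to the sequence of (X, Y) vertices; enclosed area = 396.78 mm².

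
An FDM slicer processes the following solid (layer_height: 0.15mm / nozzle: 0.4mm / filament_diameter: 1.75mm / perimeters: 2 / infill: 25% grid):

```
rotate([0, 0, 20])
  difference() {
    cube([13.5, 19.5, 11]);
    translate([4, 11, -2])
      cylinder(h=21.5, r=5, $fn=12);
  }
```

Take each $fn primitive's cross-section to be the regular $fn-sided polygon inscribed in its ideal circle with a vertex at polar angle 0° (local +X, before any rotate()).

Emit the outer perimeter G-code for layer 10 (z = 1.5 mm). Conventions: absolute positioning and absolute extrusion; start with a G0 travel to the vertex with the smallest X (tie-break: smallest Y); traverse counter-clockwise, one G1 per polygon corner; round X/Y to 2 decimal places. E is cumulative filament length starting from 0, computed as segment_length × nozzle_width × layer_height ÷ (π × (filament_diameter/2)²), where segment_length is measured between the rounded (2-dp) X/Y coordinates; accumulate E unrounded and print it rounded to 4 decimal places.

At z = 1.5 mm: the cube (footprint 13.5×19.5) is included at this height; the cylinder at (4, 11): section is a regular 12-gon, circumradius r=5; Taking the first minus the rest: starting from the 13.5×19.5 cube, the r=5 cylinder at (4, 11) partially overlaps it — only the 71.57 mm² overlap (of its 75.00 mm²) is removed, clipping the outline — 1 connected region; (whole slice rotated 20° about Z — lengths, areas and connectivity unchanged). The outline is a single polygon with 15 vertices. Extrusion per mm of travel: 0.4 × 0.15 / (π × 0.875²) = 0.024945. Accumulating E over each segment gives final E = 2.1273.

G0 X-6.67 Y18.32 Z1.50
G1 X-4.73 Y13.00 E0.1413
G1 X-3.83 Y14.92 E0.1942
G1 X-1.71 Y16.40 E0.2586
G1 X0.86 Y16.63 E0.3230
G1 X3.21 Y15.53 E0.3877
G1 X4.70 Y13.41 E0.4524
G1 X4.92 Y10.84 E0.5167
G1 X3.83 Y8.49 E0.5813
G1 X1.71 Y7.01 E0.6458
G1 X-0.87 Y6.78 E0.7104
G1 X-2.79 Y7.68 E0.7633
G1 X0.00 Y0.00 E0.9672
G1 X12.69 Y4.62 E1.3041
G1 X6.02 Y22.94 E1.7904
G1 X-6.67 Y18.32 E2.1273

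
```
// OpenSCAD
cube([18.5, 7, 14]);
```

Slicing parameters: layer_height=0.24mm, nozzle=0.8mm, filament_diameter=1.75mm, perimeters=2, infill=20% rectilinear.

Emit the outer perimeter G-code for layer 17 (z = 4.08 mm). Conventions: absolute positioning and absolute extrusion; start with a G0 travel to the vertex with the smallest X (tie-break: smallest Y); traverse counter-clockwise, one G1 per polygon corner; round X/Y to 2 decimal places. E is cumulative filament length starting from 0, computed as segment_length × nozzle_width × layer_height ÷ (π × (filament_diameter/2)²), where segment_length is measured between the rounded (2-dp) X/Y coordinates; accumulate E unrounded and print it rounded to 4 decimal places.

G0 X0.00 Y0.00 Z4.08
G1 X18.50 Y0.00 E1.4767
G1 X18.50 Y7.00 E2.0355
G1 X0.00 Y7.00 E3.5123
G1 X0.00 Y0.00 E4.0710

At z = 4.08 mm: the 18.5×7 cube contributes its full rectangle. The outline is a single polygon with 4 vertices. Extrusion per mm of travel: 0.8 × 0.24 / (π × 0.875²) = 0.079824. Accumulating E over each segment gives final E = 4.0710.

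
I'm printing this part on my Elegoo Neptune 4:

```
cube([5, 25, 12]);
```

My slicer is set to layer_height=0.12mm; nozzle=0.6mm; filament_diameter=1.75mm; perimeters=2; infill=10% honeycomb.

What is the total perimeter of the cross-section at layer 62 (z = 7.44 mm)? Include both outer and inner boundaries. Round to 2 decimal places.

60.00 mm

At z = 7.44 mm: the cube is present — its section is the full 5×25 rectangle (perimeter 60.00 mm). Overall, the cross-section is a single solid region. Total boundary length (outer) = 60.00 mm.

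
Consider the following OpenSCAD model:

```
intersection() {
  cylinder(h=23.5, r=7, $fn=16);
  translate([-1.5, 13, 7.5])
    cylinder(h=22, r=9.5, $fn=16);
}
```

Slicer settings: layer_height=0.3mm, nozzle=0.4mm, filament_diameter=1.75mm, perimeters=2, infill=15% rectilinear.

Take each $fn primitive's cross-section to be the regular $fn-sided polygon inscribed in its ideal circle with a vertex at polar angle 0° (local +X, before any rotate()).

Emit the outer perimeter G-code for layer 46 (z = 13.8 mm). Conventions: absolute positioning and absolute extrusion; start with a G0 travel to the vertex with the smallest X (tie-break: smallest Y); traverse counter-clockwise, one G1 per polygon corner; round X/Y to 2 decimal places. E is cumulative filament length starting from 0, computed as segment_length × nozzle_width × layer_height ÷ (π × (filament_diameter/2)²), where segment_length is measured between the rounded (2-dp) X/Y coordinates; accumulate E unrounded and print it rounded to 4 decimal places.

G0 X-5.34 Y4.36 Z13.80
G1 X-5.14 Y4.22 E0.0122
G1 X-1.50 Y3.50 E0.1973
G1 X2.14 Y4.22 E0.3824
G1 X4.09 Y5.53 E0.4996
G1 X2.68 Y6.47 E0.5842
G1 X0.00 Y7.00 E0.7205
G1 X-2.68 Y6.47 E0.8568
G1 X-4.95 Y4.95 E0.9930
G1 X-5.34 Y4.36 E1.0283

At z = 13.8 mm: the r=7 cylinder contributes a regular 16-gon of circumradius 7; the r=9.5 cylinder at (-1.5, 13) contributes a regular 16-gon of circumradius 9.5; Taking the intersection: the r=9.5 cylinder at (-1.5, 13) partially overlaps the r=7 cylinder; clipping to the common part keeps 20.83 mm² — 1 connected region. The outline is a single polygon with 9 vertices. Extrusion per mm of travel: 0.4 × 0.3 / (π × 0.875²) = 0.049890. Accumulating E over each segment gives final E = 1.0283.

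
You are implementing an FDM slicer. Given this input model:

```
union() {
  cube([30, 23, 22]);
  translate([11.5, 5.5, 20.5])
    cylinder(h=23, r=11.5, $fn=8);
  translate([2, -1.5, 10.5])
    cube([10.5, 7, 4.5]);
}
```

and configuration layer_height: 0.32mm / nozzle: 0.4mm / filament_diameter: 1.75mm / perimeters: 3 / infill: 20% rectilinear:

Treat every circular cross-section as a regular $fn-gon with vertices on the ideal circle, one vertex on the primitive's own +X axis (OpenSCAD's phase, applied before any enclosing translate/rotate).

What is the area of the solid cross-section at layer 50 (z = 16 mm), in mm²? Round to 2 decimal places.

690.00 mm²

At z = 16 mm: the 30×23 cube contributes its full rectangle (area 690.00 mm²); the cylinder at (11.5, 5.5) is not intersected at this z (z outside [20.5, 43.5]); the cube at (2, -1.5) is not intersected at this z (z outside [10.5, 15]); Merging all regions: only the 30×23 cube is present, so the union is just that shape — area = 690.00 mm². Overall, the cross-section is a single solid region. Net area = 690.00 mm².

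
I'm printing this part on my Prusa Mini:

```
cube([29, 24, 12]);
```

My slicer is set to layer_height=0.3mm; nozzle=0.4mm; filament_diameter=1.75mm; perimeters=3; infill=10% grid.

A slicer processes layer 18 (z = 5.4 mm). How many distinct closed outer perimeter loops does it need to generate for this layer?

At z = 5.4 mm: the 29×24 cube contributes its full rectangle. The result has 1 disconnected region.

1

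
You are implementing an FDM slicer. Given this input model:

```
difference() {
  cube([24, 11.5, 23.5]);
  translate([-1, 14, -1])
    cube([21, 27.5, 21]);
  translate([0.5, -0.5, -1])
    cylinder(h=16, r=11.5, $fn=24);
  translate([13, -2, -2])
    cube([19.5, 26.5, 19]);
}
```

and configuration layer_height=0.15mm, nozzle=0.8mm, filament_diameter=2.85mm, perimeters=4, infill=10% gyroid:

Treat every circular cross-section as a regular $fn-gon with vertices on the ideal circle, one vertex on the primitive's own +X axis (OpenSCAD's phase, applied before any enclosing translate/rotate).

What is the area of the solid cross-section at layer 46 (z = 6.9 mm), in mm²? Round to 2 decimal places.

At z = 6.9 mm: the cube (footprint 24×11.5) is included at this height (area 276.00 mm²); the cube at (-1, 14) (footprint 21×27.5) is included at this height (area 577.50 mm²); the r=11.5 cylinder at (0.5, -0.5) contributes a regular 24-gon of circumradius 11.5 (area = (24/2)·11.500²·sin(360°/24) = 410.75 mm²); the cube at (13, -2) is present — its section is the full 19.5×26.5 rectangle (area 516.75 mm²); Subtracting the remaining from the first: starting from the 24×11.5 cube (276.00 mm²), the 21×27.5 cube at (-1, 14) misses the remaining region (no effect); the r=11.5 cylinder at (0.5, -0.5) partially overlaps it — only the 102.44 mm² overlap (of its 410.75 mm²) is removed, clipping the outline; the 19.5×26.5 cube at (13, -2) partially overlaps it — only the 126.50 mm² overlap (of its 516.75 mm²) is removed, clipping the outline — area = 47.06 mm². Overall, the cross-section is a single solid region. Net area = 47.06 mm².

47.06 mm²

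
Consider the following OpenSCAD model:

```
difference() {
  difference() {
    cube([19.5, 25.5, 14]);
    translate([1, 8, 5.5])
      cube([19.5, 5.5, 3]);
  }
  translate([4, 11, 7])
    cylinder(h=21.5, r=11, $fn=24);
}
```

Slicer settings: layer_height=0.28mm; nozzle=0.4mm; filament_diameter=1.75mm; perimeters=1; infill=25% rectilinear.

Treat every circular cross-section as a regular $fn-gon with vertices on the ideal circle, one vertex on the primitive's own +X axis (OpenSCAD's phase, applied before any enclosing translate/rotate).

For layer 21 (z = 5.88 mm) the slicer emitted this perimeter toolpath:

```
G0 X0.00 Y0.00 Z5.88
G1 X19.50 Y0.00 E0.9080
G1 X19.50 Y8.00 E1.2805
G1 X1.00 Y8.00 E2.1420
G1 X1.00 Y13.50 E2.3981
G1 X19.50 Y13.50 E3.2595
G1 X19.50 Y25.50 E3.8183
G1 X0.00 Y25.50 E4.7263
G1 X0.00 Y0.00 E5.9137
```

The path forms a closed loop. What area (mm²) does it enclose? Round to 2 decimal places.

395.50 mm²

Apply the shoelace formula to the sequence of (X, Y) vertices; enclosed area = 395.50 mm².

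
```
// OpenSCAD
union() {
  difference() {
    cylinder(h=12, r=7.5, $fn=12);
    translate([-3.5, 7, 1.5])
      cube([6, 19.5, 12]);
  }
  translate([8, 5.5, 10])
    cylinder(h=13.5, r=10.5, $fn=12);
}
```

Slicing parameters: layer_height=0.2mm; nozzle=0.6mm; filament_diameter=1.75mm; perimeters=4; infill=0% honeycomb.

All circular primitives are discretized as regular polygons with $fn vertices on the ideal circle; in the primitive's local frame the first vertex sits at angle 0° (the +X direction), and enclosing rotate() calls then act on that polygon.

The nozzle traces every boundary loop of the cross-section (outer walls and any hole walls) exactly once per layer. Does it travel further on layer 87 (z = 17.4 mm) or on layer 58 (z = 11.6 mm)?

Layer 87 (z = 17.4): the cylinder does not reach this height (z outside [0, 12]); the cube at (-3.5, 7) is absent (z outside [1.5, 13.5]); Subtracting the remaining from the first: the first operand is absent here, so nothing remains; the r=10.5 cylinder at (8, 5.5) contributes a regular 12-gon of circumradius 10.5 (perimeter = 2·12·10.500·sin(180°/12) = 65.22 mm); Taking the union: only the r=10.5 cylinder at (8, 5.5) is present, so the union is just that shape — boundary = 65.22 mm. So its perimeter = 65.22 mm. Layer 58 (z = 11.6): the r=7.5 cylinder contributes a regular 12-gon of circumradius 7.5 (perimeter = 2·12·7.500·sin(180°/12) = 46.59 mm); the cube at (-3.5, 7) is present — its section is the full 6×19.5 rectangle (perimeter 51.00 mm); After the difference (first − rest): starting from the r=7.5 cylinder, the 6×19.5 cube at (-3.5, 7) partially overlaps it — only the 0.93 mm² overlap (of its 117.00 mm²) is removed, clipping the outline — boundary = 46.46 mm; the r=10.5 cylinder at (8, 5.5) gives a regular 12-gon of circumradius 10.5 (constant along its height) (perimeter = 2·12·10.500·sin(180°/12) = 65.22 mm); Merging all regions: the regions partially overlap (shared area 78.23 mm²), so the edge portions inside another operand are dropped and the merged outline is re-measured after clipping — boundary = 77.61 mm. So its perimeter = 77.61 mm. Layer 58 is larger (77.61 vs 65.22 mm).

layer 58 (z = 11.6 mm)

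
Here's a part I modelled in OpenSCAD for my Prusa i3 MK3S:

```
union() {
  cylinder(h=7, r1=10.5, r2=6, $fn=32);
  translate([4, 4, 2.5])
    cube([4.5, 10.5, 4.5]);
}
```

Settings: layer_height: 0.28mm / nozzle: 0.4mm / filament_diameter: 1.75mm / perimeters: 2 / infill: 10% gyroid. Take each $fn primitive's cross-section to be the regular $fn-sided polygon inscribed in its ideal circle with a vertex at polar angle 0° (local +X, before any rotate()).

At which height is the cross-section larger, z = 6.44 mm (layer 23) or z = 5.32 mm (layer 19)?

layer 19 (z = 5.32 mm)

Layer 23 (z = 6.44): the cone contributes a regular 32-gon of circumradius 6.360 (interpolated between r1=10.5 and r2=6 at t=0.920) (area = (32/2)·6.360²·sin(360°/32) = 126.26 mm²); the cube at (4, 4) (footprint 4.5×10.5) is included at this height (area 47.25 mm²); Taking the union: the regions partially overlap — summed areas 173.51 mm² minus the doubly-counted overlap 0.45 mm² gives 173.06 mm² — area = 173.06 mm². So its area = 173.06 mm². Layer 19 (z = 5.32): the cone: at t=0.760 of its height the radius interpolates to r₁+(r₂−r₁)t = 7.080, giving a regular 32-gon of that circumradius (area = (32/2)·7.080²·sin(360°/32) = 156.47 mm²); the 4.5×10.5 cube at (4, 4) contributes its full rectangle (area 47.25 mm²); Merging all regions: the regions partially overlap — summed areas 203.72 mm² minus the doubly-counted overlap 1.84 mm² gives 201.87 mm² — area = 201.87 mm². So its area = 201.87 mm². Layer 19 is larger (201.87 vs 173.06 mm²).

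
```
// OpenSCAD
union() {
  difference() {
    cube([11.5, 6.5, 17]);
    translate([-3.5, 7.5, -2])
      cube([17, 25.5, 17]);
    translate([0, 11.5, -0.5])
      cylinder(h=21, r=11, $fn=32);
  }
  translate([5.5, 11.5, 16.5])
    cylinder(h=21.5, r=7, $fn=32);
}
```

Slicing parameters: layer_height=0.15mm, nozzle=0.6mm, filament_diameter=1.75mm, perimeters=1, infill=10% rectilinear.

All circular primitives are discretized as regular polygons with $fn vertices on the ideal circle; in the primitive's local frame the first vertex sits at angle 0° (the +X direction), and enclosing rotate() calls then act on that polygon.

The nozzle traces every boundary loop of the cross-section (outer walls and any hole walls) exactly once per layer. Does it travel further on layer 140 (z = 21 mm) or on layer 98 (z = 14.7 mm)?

layer 140 (z = 21 mm)

Layer 140 (z = 21): the cube is absent (z outside [0, 17]); the cube at (-3.5, 7.5) is absent (z outside [-2, 15]); the cylinder at (0, 11.5) is absent (z outside [-0.5, 20.5]); After the difference (first − rest): the first operand is absent here, so nothing remains; the cylinder at (5.5, 11.5): section is a regular 32-gon, circumradius r=7 (perimeter = 2·32·7.000·sin(180°/32) = 43.91 mm); Merging all regions: only the r=7 cylinder at (5.5, 11.5) is present, so the union is just that shape — boundary = 43.91 mm. So its perimeter = 43.91 mm. Layer 98 (z = 14.7): the 11.5×6.5 cube contributes its full rectangle (perimeter 36.00 mm); the cube at (-3.5, 7.5) (footprint 17×25.5) is included at this height (perimeter 85.00 mm); the cylinder at (0, 11.5): section is a regular 32-gon, circumradius r=11 (perimeter = 2·32·11.000·sin(180°/32) = 69.00 mm); Subtracting the remaining from the first: starting from the 11.5×6.5 cube, the 17×25.5 cube at (-3.5, 7.5) misses the remaining region (no effect); the r=11 cylinder at (0, 11.5) partially overlaps it — only the 41.56 mm² overlap (of its 377.69 mm²) is removed, clipping the outline — boundary = 32.30 mm; the cylinder at (5.5, 11.5) is absent (z outside [16.5, 38]); Merging all regions: only the result so far is present, so the union is just that shape — boundary = 32.30 mm. So its perimeter = 32.30 mm. Layer 140 is larger (43.91 vs 32.30 mm).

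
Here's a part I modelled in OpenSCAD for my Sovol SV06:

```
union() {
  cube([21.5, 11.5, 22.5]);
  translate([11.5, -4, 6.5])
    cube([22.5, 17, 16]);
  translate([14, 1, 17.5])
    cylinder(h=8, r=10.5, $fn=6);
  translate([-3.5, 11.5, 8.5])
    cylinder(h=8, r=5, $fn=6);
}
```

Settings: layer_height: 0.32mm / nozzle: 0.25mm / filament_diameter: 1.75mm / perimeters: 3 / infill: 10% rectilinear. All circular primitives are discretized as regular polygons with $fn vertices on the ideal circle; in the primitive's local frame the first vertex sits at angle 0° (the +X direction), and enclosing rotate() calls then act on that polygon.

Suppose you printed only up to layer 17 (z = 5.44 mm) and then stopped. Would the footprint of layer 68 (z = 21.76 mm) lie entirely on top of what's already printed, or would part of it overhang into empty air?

part overhangs

Compare the two slices. At z = 5.44: the cube is present — its section is the full 21.5×11.5 rectangle (area 247.25 mm²); the cube at (11.5, -4) is absent (z outside [6.5, 22.5]); the cylinder at (14, 1) is absent (z outside [17.5, 25.5]); the cylinder at (-3.5, 11.5) is not intersected at this z (z outside [8.5, 16.5]); Combining (union): only the 21.5×11.5 cube is present, so the union is just that shape — area = 247.25 mm². At z = 21.76: the cube (footprint 21.5×11.5) is included at this height (area 247.25 mm²); the 22.5×17 cube at (11.5, -4) contributes its full rectangle (area 382.50 mm²); the cylinder at (14, 1): section is a regular 6-gon, circumradius r=10.5 (area = (6/2)·10.500²·sin(360°/6) = 286.44 mm²); the cylinder at (-3.5, 11.5) does not reach this height (z outside [8.5, 16.5]); Combining (union): the regions partially overlap — summed areas 916.19 mm² minus the doubly-counted overlap 323.71 mm² gives 592.47 mm² — area = 592.47 mm². Checking containment: at z = 21.76 the cross-section extends beyond the z = 5.44 cross-section by about 345.22 mm².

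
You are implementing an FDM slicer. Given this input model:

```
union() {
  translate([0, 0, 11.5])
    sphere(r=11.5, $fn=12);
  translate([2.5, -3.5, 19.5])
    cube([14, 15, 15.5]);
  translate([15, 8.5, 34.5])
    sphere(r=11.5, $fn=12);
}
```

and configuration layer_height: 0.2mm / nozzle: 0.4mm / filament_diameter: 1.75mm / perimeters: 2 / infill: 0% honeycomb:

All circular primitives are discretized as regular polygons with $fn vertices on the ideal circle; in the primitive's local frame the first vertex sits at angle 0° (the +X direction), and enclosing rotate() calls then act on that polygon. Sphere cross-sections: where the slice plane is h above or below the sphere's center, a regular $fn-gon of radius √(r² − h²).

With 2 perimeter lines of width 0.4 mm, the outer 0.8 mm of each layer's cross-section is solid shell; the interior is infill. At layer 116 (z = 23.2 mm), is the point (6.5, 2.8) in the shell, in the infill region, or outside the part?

infill

At z = 23.2 mm: the sphere is absent (|z−center|=11.700 > r=11.5); the cube at (2.5, -3.5) is present — its section is the full 14×15 rectangle; the r=11.5 sphere at (15, 8.5) slices to a regular 12-gon of circumradius 2.135 (√(r²−h²) with h=11.3 from center); Combining (union): the regions partially overlap (shared area 12.51 mm²), so overlapping operands fuse into one piece — 1 connected region. Overall, the cross-section is a single solid region. The nearest boundary edge runs (2.50, -3.50)→(2.50, 11.50); distance from the point to it = 4.00 mm. The point is inside the cross-section and 4.00 mm from the nearest boundary — more than the 0.8 mm shell width (2 × 0.4), so it's in the infill interior.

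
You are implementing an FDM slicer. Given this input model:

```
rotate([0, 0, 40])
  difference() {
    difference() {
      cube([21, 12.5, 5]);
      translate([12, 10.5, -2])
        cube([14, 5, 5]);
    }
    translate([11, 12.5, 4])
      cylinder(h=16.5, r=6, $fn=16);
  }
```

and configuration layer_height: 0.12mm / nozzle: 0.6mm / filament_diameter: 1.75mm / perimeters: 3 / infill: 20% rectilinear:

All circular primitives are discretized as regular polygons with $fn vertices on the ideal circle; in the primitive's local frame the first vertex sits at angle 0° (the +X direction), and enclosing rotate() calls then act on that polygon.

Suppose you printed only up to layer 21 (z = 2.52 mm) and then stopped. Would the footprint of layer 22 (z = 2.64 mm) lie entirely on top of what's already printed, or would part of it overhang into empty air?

entirely on top

Compare the two slices. At z = 2.52: the cube is present — its section is the full 21×12.5 rectangle (area 262.50 mm²); the cube at (12, 10.5) is present — its section is the full 14×5 rectangle (area 70.00 mm²); Taking the first minus the rest: starting from the 21×12.5 cube (262.50 mm²), the 14×5 cube at (12, 10.5) partially overlaps it — only the 18.00 mm² overlap (of its 70.00 mm²) is removed, clipping the outline — area = 244.50 mm²; the cylinder at (11, 12.5) is absent (z outside [4, 20.5]); After the difference (first − rest): none of the subtracted shapes is present at this height, so the result so far is unchanged — area = 244.50 mm²; (whole slice rotated 40° about Z — lengths, areas and connectivity unchanged). At z = 2.64: the cube (footprint 21×12.5) is included at this height (area 262.50 mm²); the cube at (12, 10.5) (footprint 14×5) is included at this height (area 70.00 mm²); Taking the first minus the rest: starting from the 21×12.5 cube (262.50 mm²), the 14×5 cube at (12, 10.5) partially overlaps it — only the 18.00 mm² overlap (of its 70.00 mm²) is removed, clipping the outline — area = 244.50 mm²; the cylinder at (11, 12.5) does not reach this height (z outside [4, 20.5]); Taking the first minus the rest: none of the subtracted shapes is present at this height, so that combined region is unchanged — area = 244.50 mm²; (whole slice rotated 40° about Z — lengths, areas and connectivity unchanged). Checking containment: the cross-section at z = 2.64 is a subset of the cross-section at z = 2.52.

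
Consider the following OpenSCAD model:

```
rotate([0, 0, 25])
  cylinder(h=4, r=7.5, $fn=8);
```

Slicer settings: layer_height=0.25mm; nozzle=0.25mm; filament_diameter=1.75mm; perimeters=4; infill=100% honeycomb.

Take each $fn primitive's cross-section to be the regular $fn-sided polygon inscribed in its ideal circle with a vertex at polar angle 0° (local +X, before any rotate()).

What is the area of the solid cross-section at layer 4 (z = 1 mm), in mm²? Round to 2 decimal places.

At z = 1 mm: the r=7.5 cylinder gives a regular 8-gon of circumradius 7.5 (constant along its height) (area = (8/2)·7.500²·sin(360°/8) = 159.10 mm²); (rotated 25° about Z; rotation is an isometry so areas/perimeters/island counts are preserved). Overall, the cross-section is a single solid region. Net area = 159.10 mm².

159.10 mm²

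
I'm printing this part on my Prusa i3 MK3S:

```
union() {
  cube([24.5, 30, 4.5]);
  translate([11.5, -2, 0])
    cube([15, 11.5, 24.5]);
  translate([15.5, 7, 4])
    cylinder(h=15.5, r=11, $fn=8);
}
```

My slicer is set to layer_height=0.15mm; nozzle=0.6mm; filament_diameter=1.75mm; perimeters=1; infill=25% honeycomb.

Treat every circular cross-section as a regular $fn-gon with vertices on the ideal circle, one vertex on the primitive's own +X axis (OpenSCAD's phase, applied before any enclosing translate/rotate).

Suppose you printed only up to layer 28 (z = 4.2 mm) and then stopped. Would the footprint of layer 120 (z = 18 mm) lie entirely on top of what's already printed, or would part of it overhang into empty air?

entirely on top

Compare the two slices. At z = 4.2: the 24.5×30 cube contributes its full rectangle (area 735.00 mm²); the 15×11.5 cube at (11.5, -2) contributes its full rectangle (area 172.50 mm²); the r=11 cylinder at (15.5, 7) contributes a regular 8-gon of circumradius 11 (area = (8/2)·11.000²·sin(360°/8) = 342.24 mm²); Merging all regions: the regions partially overlap — summed areas 1249.74 mm² minus the doubly-counted overlap 449.08 mm² gives 800.66 mm² — area = 800.66 mm². At z = 18: the cube is not intersected at this z (z outside [0, 4.5]); the cube at (11.5, -2) (footprint 15×11.5) is included at this height (area 172.50 mm²); the r=11 cylinder at (15.5, 7) contributes a regular 8-gon of circumradius 11 (area = (8/2)·11.000²·sin(360°/8) = 342.24 mm²); Combining (union): the regions partially overlap — summed areas 514.74 mm² minus the doubly-counted overlap 152.94 mm² gives 361.80 mm² — area = 361.80 mm². Checking containment: the cross-section at z = 18 is a subset of the cross-section at z = 4.2.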